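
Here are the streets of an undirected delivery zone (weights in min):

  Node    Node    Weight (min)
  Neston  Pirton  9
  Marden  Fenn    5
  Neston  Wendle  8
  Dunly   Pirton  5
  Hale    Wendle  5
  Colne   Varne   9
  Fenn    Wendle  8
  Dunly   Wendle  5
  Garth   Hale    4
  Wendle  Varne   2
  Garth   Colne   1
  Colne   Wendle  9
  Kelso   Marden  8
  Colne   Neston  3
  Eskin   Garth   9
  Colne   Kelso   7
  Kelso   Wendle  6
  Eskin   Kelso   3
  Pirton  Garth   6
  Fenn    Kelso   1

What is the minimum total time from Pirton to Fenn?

Enumerating some paths:
Pirton - Dunly - Wendle - Fenn: 5+5+8 = 18
Pirton - Dunly - Wendle - Kelso - Fenn: 5+5+6+1 = 17
Pirton - Garth - Colne - Kelso - Fenn: 6+1+7+1 = 15
Cheapest is Pirton - Garth - Colne - Kelso - Fenn at 15 min.

15 min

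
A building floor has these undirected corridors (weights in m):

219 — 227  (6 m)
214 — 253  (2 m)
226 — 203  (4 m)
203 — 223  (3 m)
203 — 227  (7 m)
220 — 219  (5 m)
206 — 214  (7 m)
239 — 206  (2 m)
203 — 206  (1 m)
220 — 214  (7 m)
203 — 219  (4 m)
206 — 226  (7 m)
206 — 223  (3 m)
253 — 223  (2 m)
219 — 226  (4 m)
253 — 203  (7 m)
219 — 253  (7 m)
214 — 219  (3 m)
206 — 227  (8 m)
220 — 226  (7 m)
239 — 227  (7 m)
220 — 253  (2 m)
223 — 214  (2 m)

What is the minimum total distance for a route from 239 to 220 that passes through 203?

Shortest 239→203: 239 → 206 → 203 = 3
Shortest 203→220: 203 → 223 → 253 → 220 = 7
Total via 203: 3 + 7 = 10 m.

10 m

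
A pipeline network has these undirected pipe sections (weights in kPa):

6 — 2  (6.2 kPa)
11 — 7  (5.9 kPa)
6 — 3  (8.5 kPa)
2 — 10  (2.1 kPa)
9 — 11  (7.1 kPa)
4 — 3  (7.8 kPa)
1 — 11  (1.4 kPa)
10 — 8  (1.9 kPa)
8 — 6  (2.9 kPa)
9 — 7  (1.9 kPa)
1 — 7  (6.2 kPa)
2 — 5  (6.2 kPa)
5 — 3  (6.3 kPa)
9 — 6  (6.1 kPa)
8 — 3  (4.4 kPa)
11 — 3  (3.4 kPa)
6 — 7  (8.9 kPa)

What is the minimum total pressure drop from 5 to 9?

16.8 kPa

Enumerating some paths:
5 - 2 - 6 - 9: 6.2+6.2+6.1 = 18.5
5 - 2 - 10 - 8 - 6 - 9: 6.2+2.1+1.9+2.9+6.1 = 19.2
5 - 3 - 11 - 7 - 9: 6.3+3.4+5.9+1.9 = 17.5
5 - 3 - 11 - 9: 6.3+3.4+7.1 = 16.8
The minimum is 16.8 kPa via 5 - 3 - 11 - 9.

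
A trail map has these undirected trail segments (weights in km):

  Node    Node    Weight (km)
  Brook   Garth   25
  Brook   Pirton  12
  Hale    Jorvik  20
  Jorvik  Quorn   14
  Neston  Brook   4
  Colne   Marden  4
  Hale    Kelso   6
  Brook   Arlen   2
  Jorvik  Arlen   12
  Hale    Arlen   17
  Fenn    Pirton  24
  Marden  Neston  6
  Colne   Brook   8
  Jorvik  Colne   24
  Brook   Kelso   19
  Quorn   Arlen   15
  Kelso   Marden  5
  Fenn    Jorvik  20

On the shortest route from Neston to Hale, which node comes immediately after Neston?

Marden

Candidate routes:
Neston–Brook–Kelso–Hale: 4+19+6 = 29
Neston–Brook–Colne–Marden–Kelso–Hale: 4+8+4+5+6 = 27
Neston–Marden–Kelso–Hale: 6+5+6 = 17
Neston–Brook–Arlen–Hale: 4+2+17 = 23
Cheapest is Neston–Marden–Kelso–Hale at 17 km.
So from Neston the first move is to Marden.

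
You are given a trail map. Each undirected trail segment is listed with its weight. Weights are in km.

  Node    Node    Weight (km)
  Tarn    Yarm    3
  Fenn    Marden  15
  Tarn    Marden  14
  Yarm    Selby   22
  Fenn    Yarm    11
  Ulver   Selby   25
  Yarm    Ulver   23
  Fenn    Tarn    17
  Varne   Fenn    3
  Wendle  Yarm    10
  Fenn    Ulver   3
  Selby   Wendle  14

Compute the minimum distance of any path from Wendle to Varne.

24 km

Enumerating some paths:
Wendle → Yarm → Fenn → Varne: 10+11+3 = 24
Wendle → Yarm → Ulver → Fenn → Varne: 10+23+3+3 = 39
Wendle → Yarm → Tarn → Fenn → Varne: 10+3+17+3 = 33
Cheapest is Wendle → Yarm → Fenn → Varne at 24 km.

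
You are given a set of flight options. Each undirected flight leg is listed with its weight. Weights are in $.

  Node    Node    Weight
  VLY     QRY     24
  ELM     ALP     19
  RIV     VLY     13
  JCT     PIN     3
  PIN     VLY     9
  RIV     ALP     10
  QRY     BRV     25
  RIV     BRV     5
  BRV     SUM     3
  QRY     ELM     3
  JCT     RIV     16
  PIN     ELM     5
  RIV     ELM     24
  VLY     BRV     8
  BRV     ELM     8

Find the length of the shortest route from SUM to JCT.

Candidate routes:
SUM–BRV–VLY–PIN–JCT: 3+8+9+3 = 23
SUM–BRV–ELM–PIN–JCT: 3+8+5+3 = 19
SUM–BRV–RIV–JCT: 3+5+16 = 24
Cheapest is SUM–BRV–ELM–PIN–JCT at $19.

$19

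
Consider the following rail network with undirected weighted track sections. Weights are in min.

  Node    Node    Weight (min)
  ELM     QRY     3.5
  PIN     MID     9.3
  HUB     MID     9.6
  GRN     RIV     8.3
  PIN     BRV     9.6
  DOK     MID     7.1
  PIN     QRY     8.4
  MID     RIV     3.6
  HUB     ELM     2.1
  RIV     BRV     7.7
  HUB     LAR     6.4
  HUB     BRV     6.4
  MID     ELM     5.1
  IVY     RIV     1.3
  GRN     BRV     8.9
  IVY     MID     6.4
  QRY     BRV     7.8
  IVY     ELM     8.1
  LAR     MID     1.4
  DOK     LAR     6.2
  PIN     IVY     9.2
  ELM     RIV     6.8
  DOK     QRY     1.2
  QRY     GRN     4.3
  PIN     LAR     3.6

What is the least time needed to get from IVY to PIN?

Running Dijkstra from IVY:
IVY: 0
RIV: 1.3  (via IVY)
MID: 4.9  (via RIV)
LAR: 6.3  (via MID)
ELM: 8.1  (via IVY)
BRV: 9  (via RIV)
PIN: 9.2  (via IVY)
Shortest route: IVY–PIN = 9.2 min.

9.2 min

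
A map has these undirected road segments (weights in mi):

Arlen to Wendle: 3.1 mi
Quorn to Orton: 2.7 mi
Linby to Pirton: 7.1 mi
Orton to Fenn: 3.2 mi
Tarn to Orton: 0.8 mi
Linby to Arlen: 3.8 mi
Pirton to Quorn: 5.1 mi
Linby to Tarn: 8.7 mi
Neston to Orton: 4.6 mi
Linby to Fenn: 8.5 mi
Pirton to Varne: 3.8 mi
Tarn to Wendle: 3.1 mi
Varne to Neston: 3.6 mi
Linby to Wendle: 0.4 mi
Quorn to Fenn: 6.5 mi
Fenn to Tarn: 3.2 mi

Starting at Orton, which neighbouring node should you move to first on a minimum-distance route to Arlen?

Tarn

Candidate routes:
Orton → Tarn → Wendle → Arlen: 0.8+3.1+3.1 = 7
Orton → Tarn → Wendle → Linby → Arlen: 0.8+3.1+0.4+3.8 = 8.1
The minimum is 7 mi via Orton → Tarn → Wendle → Arlen.
So from Orton the first move is to Tarn.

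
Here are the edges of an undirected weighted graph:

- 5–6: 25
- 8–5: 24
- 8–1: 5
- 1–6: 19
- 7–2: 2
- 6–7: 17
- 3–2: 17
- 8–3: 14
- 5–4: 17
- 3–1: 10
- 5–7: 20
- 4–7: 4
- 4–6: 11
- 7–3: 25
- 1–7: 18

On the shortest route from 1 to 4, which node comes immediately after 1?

7

Compare a few routes:
1 → 6 → 4: 19+11 = 30
1 → 7 → 4: 18+4 = 22
Cheapest is 1 → 7 → 4 at 22.
So from 1 the first move is to 7.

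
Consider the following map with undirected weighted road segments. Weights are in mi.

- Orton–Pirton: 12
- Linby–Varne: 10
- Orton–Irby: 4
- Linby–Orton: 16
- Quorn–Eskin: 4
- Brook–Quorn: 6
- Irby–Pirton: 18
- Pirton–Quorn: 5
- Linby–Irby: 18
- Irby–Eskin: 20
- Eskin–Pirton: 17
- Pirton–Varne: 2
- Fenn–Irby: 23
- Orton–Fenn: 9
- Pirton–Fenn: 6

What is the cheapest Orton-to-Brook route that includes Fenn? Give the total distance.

Best Orton to Fenn: Orton–Fenn costing 9
Shortest Fenn→Brook: Fenn–Pirton–Quorn–Brook = 17
Total via Fenn: 9 + 17 = 26 mi.

26 mi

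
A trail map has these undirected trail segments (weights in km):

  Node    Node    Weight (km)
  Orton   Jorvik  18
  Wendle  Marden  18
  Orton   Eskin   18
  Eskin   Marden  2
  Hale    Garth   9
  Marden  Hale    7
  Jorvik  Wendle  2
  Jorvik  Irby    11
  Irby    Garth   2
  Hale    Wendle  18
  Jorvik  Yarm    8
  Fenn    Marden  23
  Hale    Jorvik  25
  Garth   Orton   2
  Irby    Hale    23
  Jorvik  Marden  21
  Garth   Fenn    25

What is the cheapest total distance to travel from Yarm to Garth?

Shortest distances from Yarm:
Yarm: 0
Jorvik: 8  (via Yarm)
Wendle: 10  (via Jorvik)
Irby: 19  (via Jorvik)
Garth: 21  (via Irby)
Shortest route: Yarm → Jorvik → Irby → Garth = 21 km.

21 km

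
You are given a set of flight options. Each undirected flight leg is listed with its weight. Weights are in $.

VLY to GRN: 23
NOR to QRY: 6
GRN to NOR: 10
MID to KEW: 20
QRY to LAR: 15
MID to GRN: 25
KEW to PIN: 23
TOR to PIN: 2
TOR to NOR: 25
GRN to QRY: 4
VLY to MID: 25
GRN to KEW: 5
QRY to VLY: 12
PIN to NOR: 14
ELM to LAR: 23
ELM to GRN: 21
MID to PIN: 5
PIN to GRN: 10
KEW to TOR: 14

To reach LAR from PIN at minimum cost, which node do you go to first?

Enumerating some paths:
PIN - NOR - QRY - LAR: 14+6+15 = 35
PIN - GRN - QRY - LAR: 10+4+15 = 29
The minimum is $29 via PIN - GRN - QRY - LAR.
So from PIN the first move is to GRN.

GRN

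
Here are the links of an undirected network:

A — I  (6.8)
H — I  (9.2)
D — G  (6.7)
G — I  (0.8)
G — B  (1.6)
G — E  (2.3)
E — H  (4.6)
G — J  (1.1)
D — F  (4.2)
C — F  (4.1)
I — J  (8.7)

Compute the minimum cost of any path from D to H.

13.6

Settle nodes by increasing distance from D:
D: 0
F: 4.2  (via D)
G: 6.7  (via D)
I: 7.5  (via G)
J: 7.8  (via G)
B: 8.3  (via G)
C: 8.3  (via F)
E: 9  (via G)
H: 13.6  (via E)
Shortest route: D–G–E–H = 13.6.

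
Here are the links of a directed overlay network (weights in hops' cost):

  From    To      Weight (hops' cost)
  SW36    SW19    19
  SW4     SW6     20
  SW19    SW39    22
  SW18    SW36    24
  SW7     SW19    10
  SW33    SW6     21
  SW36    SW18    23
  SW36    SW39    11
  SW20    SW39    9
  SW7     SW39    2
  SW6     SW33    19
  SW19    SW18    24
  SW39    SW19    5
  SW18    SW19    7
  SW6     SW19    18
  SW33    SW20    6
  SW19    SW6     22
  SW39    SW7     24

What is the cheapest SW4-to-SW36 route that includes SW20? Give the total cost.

Best SW4 to SW20: SW4 → SW6 → SW33 → SW20 costing 45
Best SW20 to SW36: SW20 → SW39 → SW19 → SW18 → SW36 costing 62
Total via SW20: 45 + 62 = 107 hops' cost.

107 hops' cost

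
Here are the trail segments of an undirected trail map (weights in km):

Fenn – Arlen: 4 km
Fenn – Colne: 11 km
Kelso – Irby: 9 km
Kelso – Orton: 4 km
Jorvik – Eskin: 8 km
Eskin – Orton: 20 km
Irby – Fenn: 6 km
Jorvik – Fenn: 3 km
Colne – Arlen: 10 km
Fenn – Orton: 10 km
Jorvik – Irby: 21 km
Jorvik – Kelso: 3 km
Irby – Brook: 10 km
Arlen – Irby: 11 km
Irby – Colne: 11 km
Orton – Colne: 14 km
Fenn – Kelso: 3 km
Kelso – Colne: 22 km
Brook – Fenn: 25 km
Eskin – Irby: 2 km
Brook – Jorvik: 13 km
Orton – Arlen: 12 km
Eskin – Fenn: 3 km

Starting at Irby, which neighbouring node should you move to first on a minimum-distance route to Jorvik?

Enumerating some paths:
Irby–Eskin–Fenn–Kelso–Jorvik: 2+3+3+3 = 11
Irby–Fenn–Jorvik: 6+3 = 9
Irby–Eskin–Fenn–Jorvik: 2+3+3 = 8
Irby–Eskin–Jorvik: 2+8 = 10
Cheapest is Irby–Eskin–Fenn–Jorvik at 8 km.
So from Irby the first move is to Eskin.

Eskin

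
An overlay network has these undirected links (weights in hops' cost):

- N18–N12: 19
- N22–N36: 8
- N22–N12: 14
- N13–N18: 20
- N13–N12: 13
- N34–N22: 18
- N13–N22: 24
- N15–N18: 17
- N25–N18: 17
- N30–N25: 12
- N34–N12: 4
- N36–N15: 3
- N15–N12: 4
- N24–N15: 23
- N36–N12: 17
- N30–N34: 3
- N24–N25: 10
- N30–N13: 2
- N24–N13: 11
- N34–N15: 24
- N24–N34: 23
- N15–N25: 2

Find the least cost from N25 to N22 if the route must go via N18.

Best N25 to N18: N25–N18 costing 17
Shortest N18→N22: N18–N15–N36–N22 = 28
Total via N18: 17 + 28 = 45 hops' cost.

45 hops' cost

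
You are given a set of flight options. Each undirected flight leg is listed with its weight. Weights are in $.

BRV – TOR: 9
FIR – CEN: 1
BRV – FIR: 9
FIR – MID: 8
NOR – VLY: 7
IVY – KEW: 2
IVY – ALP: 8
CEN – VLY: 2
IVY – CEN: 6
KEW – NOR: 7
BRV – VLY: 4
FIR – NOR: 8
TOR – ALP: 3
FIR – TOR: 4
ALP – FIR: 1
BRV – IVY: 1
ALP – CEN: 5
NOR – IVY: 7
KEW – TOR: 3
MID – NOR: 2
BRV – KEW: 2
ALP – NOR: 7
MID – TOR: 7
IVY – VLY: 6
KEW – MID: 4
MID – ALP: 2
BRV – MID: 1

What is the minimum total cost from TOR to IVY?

Compare a few routes:
TOR–ALP–MID–BRV–IVY: 3+2+1+1 = 7
TOR–KEW–MID–BRV–IVY: 3+4+1+1 = 9
TOR–KEW–BRV–IVY: 3+2+1 = 6
TOR–KEW–IVY: 3+2 = 5
Cheapest is TOR–KEW–IVY at $5.

$5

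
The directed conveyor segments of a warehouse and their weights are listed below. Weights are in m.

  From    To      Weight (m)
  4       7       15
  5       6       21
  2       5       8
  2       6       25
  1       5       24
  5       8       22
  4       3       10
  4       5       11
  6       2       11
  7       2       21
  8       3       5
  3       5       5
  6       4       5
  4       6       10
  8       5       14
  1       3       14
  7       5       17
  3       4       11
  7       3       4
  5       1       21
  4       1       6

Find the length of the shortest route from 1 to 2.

46 m

Shortest distances from 1:
1: 0
3: 14  (via 1)
5: 19  (via 3)
4: 25  (via 3)
6: 35  (via 4)
7: 40  (via 4)
8: 41  (via 5)
2: 46  (via 6)
Shortest route: 1 → 3 → 4 → 6 → 2 = 46 m.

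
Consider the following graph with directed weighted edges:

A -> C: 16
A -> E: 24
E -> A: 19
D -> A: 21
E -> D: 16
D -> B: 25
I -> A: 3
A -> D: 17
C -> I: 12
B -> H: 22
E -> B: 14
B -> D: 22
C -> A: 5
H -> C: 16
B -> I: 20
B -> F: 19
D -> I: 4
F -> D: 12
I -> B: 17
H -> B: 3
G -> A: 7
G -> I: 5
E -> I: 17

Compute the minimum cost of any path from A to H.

Shortest distances from A:
A: 0
C: 16  (via A)
D: 17  (via A)
I: 21  (via D)
E: 24  (via A)
B: 38  (via I)
F: 57  (via B)
H: 60  (via B)
Shortest route: A–D–I–B–H = 60.

60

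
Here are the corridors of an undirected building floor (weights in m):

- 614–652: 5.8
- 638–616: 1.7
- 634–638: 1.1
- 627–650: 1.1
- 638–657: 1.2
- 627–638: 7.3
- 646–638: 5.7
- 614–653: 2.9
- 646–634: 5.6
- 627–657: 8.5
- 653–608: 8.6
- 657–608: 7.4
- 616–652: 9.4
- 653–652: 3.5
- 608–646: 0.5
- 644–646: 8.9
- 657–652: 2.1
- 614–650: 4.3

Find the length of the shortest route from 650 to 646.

Running Dijkstra from 650:
650: 0
627: 1.1  (via 650)
614: 4.3  (via 650)
653: 7.2  (via 614)
638: 8.4  (via 627)
634: 9.5  (via 638)
657: 9.6  (via 627)
652: 10.1  (via 614)
616: 10.1  (via 638)
646: 14.1  (via 638)
Shortest route: 650–627–638–646 = 14.1 m.

14.1 m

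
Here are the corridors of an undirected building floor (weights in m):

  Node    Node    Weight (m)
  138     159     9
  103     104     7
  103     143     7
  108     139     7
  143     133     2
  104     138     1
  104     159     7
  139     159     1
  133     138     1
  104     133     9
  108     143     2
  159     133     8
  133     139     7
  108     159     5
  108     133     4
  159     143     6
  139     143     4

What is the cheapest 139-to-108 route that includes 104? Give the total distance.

14 m

Best 139 to 104: 139 → 159 → 104 costing 8
Best 104 to 108: 104 → 138 → 133 → 108 costing 6
Total via 104: 8 + 6 = 14 m.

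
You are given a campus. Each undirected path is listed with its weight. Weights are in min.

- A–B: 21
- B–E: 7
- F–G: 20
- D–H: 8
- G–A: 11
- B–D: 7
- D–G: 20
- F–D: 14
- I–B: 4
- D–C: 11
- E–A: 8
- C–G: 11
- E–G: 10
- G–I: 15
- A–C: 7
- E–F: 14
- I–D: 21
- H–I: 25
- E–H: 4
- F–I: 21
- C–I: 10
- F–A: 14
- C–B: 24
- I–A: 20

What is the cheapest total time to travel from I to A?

Shortest distances from I:
I: 0
B: 4  (via I)
C: 10  (via I)
D: 11  (via B)
E: 11  (via B)
G: 15  (via I)
H: 15  (via E)
A: 17  (via C)
Shortest route: I–C–A = 17 min.

17 min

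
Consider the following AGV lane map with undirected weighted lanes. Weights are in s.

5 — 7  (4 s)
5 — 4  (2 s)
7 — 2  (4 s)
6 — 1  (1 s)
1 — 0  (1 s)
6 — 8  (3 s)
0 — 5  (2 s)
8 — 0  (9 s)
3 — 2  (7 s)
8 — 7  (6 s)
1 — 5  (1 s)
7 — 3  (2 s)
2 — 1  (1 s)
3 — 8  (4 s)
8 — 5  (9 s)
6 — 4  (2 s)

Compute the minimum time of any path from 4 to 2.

4 s

Compare a few routes:
4 - 5 - 0 - 1 - 2: 2+2+1+1 = 6
4 - 5 - 7 - 2: 2+4+4 = 10
4 - 5 - 1 - 2: 2+1+1 = 4
The minimum is 4 s via 4 - 5 - 1 - 2.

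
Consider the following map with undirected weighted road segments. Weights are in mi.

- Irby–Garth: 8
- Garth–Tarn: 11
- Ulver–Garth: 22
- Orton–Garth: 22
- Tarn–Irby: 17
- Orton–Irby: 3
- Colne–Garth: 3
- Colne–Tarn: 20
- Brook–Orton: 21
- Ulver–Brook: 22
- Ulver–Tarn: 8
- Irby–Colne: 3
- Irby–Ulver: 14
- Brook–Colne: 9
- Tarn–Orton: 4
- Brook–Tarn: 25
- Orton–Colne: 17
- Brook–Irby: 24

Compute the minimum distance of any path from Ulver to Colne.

Running Dijkstra from Ulver:
Ulver: 0
Tarn: 8  (via Ulver)
Orton: 12  (via Tarn)
Irby: 14  (via Ulver)
Colne: 17  (via Irby)
Shortest route: Ulver–Irby–Colne = 17 mi.

17 mi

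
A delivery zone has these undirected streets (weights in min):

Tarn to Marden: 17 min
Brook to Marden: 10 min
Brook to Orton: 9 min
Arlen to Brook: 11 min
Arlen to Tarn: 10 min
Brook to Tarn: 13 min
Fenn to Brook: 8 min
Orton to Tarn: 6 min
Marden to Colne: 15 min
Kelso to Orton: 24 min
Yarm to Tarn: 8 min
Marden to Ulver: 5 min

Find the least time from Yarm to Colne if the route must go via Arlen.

Best Yarm to Arlen: Yarm → Tarn → Arlen costing 18
Best Arlen to Colne: Arlen → Brook → Marden → Colne costing 36
Total via Arlen: 18 + 36 = 54 min.

54 min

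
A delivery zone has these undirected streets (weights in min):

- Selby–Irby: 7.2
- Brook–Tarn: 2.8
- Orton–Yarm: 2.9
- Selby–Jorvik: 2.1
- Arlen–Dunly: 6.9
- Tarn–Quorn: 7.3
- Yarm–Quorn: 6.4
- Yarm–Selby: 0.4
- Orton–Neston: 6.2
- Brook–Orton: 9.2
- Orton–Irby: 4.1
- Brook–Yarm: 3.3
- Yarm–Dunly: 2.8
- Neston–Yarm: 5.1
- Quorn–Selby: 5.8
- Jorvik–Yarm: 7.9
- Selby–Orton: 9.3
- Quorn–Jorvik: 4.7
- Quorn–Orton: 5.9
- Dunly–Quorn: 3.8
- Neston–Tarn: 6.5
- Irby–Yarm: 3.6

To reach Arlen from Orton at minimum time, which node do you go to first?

Compare a few routes:
Orton–Quorn–Dunly–Arlen: 5.9+3.8+6.9 = 16.6
Orton–Irby–Yarm–Dunly–Arlen: 4.1+3.6+2.8+6.9 = 17.4
Orton–Yarm–Dunly–Arlen: 2.9+2.8+6.9 = 12.6
The minimum is 12.6 min via Orton–Yarm–Dunly–Arlen.
So from Orton the first move is to Yarm.

Yarm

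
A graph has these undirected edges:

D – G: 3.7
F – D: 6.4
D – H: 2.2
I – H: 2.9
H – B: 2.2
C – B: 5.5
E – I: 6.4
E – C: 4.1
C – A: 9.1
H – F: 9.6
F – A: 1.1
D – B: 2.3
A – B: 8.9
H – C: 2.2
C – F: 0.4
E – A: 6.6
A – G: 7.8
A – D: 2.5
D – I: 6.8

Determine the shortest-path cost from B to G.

Shortest distances from B:
B: 0
H: 2.2  (via B)
D: 2.3  (via B)
C: 4.4  (via H)
A: 4.8  (via D)
F: 4.8  (via C)
I: 5.1  (via H)
G: 6  (via D)
Shortest route: B–D–G = 6.

6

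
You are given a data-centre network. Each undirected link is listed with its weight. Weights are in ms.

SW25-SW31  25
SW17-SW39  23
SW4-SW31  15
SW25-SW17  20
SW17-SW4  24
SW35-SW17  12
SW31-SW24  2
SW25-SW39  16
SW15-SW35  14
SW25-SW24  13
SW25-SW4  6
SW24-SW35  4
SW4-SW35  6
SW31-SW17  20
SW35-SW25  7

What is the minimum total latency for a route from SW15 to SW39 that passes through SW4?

42 ms

Best SW15 to SW4: SW15–SW35–SW4 costing 20
Shortest SW4→SW39: SW4–SW25–SW39 = 22
Total via SW4: 20 + 22 = 42 ms.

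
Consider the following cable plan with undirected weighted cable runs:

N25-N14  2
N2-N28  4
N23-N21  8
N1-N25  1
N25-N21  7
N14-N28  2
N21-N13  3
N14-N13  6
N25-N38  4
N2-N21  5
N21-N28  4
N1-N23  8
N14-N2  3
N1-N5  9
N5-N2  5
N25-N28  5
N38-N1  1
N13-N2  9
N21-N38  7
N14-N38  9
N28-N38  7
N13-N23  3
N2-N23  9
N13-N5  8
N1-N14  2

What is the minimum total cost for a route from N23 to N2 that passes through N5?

Best N23 to N5: N23 → N13 → N5 costing 11
Best N5 to N2: N5 → N2 costing 5
Total via N5: 11 + 5 = 16.

16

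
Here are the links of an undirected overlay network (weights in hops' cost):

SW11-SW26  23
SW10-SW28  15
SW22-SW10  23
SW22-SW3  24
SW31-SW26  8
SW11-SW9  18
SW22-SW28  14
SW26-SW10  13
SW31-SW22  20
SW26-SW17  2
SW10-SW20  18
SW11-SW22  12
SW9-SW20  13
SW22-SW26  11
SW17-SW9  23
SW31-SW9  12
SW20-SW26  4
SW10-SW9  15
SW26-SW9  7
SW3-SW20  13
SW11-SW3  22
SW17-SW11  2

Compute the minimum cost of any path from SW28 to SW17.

Enumerating some paths:
SW28 → SW22 → SW26 → SW17: 14+11+2 = 27
SW28 → SW22 → SW11 → SW17: 14+12+2 = 28
SW28 → SW10 → SW26 → SW17: 15+13+2 = 30
SW28 → SW10 → SW9 → SW26 → SW17: 15+15+7+2 = 39
Cheapest is SW28 → SW22 → SW26 → SW17 at 27 hops' cost.

27 hops' cost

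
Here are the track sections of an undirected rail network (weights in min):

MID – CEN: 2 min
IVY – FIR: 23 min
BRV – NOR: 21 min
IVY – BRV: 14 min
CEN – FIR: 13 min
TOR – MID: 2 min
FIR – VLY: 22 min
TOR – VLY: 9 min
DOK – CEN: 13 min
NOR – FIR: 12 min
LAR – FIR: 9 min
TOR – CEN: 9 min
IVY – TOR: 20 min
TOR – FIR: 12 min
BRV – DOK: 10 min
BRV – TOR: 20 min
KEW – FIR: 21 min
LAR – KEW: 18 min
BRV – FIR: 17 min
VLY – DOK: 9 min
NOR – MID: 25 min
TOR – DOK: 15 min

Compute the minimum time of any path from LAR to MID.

23 min

Settle nodes by increasing distance from LAR:
LAR: 0
FIR: 9  (via LAR)
KEW: 18  (via LAR)
NOR: 21  (via FIR)
TOR: 21  (via FIR)
CEN: 22  (via FIR)
MID: 23  (via TOR)
Shortest route: LAR–FIR–TOR–MID = 23 min.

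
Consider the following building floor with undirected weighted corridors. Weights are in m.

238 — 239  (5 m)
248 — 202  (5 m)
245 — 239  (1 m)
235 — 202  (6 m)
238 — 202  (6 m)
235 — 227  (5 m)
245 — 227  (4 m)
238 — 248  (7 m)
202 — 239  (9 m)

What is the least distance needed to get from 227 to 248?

Compare a few routes:
227 → 245 → 239 → 238 → 248: 4+1+5+7 = 17
227 → 235 → 202 → 248: 5+6+5 = 16
The minimum is 16 m via 227 → 235 → 202 → 248.

16 m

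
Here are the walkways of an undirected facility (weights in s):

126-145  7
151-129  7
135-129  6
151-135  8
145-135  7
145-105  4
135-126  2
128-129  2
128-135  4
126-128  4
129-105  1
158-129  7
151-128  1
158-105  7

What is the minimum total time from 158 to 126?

Candidate routes:
158 → 129 → 128 → 126: 7+2+4 = 13
158 → 105 → 129 → 128 → 126: 7+1+2+4 = 14
Cheapest is 158 → 129 → 128 → 126 at 13 s.

13 s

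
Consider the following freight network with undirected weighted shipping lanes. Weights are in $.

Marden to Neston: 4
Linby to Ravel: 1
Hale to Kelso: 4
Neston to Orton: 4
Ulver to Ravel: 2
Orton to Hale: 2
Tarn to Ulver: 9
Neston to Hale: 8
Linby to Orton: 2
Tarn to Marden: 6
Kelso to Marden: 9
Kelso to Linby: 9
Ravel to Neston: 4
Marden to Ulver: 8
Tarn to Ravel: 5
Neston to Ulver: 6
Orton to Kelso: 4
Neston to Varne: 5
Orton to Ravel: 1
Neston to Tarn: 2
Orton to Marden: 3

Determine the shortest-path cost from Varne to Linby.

$10

Candidate routes:
Varne–Neston–Orton–Linby: 5+4+2 = 11
Varne–Neston–Ravel–Orton–Linby: 5+4+1+2 = 12
Varne–Neston–Orton–Ravel–Linby: 5+4+1+1 = 11
Varne–Neston–Ravel–Linby: 5+4+1 = 10
The minimum is $10 via Varne–Neston–Ravel–Linby.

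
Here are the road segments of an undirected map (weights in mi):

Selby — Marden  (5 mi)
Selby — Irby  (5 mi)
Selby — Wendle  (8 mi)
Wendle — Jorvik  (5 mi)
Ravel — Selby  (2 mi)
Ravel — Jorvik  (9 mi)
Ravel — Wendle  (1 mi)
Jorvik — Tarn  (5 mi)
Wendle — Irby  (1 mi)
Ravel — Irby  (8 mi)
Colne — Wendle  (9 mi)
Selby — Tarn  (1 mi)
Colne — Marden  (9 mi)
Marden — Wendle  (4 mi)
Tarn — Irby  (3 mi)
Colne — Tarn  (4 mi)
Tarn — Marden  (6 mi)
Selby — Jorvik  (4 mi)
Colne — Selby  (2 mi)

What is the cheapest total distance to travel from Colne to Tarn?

Compare a few routes:
Colne - Tarn: 4 = 4
Colne - Selby - Tarn: 2+1 = 3
Cheapest is Colne - Selby - Tarn at 3 mi.

3 mi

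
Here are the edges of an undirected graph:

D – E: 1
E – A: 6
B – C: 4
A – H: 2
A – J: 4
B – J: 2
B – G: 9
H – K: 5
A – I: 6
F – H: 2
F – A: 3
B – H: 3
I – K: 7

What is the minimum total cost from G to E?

20

Enumerating some paths:
G → B → H → F → A → E: 9+3+2+3+6 = 23
G → B → J → A → E: 9+2+4+6 = 21
G → B → H → A → E: 9+3+2+6 = 20
Cheapest is G → B → H → A → E at 20.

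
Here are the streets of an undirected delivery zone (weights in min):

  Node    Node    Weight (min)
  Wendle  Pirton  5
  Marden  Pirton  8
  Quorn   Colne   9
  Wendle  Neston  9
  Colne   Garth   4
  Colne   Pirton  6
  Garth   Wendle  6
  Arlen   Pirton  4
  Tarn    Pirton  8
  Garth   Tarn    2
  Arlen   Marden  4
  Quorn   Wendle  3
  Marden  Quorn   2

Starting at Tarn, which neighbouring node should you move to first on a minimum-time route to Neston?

Enumerating some paths:
Tarn–Garth–Wendle–Neston: 2+6+9 = 17
Tarn–Pirton–Wendle–Neston: 8+5+9 = 22
The minimum is 17 min via Tarn–Garth–Wendle–Neston.
So from Tarn the first move is to Garth.

Garth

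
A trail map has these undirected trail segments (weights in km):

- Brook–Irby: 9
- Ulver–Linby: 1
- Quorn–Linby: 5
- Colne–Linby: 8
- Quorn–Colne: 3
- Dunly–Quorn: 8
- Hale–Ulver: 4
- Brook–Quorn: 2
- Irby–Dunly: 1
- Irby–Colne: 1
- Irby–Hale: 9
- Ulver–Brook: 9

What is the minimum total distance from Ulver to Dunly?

11 km

Shortest distances from Ulver:
Ulver: 0
Linby: 1  (via Ulver)
Hale: 4  (via Ulver)
Quorn: 6  (via Linby)
Brook: 8  (via Quorn)
Colne: 9  (via Linby)
Irby: 10  (via Colne)
Dunly: 11  (via Irby)
Shortest route: Ulver → Linby → Colne → Irby → Dunly = 11 km.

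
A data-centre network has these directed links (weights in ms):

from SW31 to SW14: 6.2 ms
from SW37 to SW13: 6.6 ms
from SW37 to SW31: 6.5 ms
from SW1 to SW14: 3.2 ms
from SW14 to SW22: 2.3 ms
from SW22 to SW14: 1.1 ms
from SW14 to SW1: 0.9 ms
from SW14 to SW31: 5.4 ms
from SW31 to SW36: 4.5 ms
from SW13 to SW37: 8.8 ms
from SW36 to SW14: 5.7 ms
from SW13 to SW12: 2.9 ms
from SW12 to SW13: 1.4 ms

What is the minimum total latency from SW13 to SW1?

Settle nodes by increasing distance from SW13:
SW13: 0
SW12: 2.9  (via SW13)
SW37: 8.8  (via SW13)
SW31: 15.3  (via SW37)
SW36: 19.8  (via SW31)
SW14: 21.5  (via SW31)
SW1: 22.4  (via SW14)
Shortest route: SW13–SW37–SW31–SW14–SW1 = 22.4 ms.

22.4 ms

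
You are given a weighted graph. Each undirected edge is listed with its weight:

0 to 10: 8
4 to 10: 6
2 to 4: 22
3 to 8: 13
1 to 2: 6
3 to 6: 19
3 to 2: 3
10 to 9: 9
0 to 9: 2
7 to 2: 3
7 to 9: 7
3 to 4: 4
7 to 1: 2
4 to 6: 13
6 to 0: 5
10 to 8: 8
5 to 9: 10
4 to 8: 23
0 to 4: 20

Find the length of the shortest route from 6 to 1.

Compare a few routes:
6 - 0 - 9 - 7 - 1: 5+2+7+2 = 16
6 - 4 - 3 - 2 - 1: 13+4+3+6 = 26
6 - 4 - 3 - 2 - 7 - 1: 13+4+3+3+2 = 25
6 - 0 - 9 - 7 - 2 - 1: 5+2+7+3+6 = 23
The minimum is 16 via 6 - 0 - 9 - 7 - 1.

16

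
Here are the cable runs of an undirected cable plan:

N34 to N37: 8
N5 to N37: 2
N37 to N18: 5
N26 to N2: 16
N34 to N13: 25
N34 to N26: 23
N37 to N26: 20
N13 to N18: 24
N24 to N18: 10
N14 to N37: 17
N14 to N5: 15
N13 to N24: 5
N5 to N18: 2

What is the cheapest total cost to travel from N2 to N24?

50

Running Dijkstra from N2:
N2: 0
N26: 16  (via N2)
N37: 36  (via N26)
N5: 38  (via N37)
N34: 39  (via N26)
N18: 40  (via N5)
N24: 50  (via N18)
Shortest route: N2 → N26 → N37 → N5 → N18 → N24 = 50.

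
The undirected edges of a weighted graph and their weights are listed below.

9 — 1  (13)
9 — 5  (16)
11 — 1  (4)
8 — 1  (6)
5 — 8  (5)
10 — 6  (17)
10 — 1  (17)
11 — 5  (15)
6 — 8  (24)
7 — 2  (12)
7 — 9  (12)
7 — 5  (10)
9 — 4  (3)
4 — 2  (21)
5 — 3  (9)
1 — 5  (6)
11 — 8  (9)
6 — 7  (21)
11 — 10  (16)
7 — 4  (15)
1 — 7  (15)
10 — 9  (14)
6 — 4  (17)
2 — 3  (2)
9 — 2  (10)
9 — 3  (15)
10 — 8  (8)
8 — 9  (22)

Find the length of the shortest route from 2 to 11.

Compare a few routes:
2 - 3 - 5 - 8 - 11: 2+9+5+9 = 25
2 - 3 - 5 - 1 - 11: 2+9+6+4 = 21
The minimum is 21 via 2 - 3 - 5 - 1 - 11.

21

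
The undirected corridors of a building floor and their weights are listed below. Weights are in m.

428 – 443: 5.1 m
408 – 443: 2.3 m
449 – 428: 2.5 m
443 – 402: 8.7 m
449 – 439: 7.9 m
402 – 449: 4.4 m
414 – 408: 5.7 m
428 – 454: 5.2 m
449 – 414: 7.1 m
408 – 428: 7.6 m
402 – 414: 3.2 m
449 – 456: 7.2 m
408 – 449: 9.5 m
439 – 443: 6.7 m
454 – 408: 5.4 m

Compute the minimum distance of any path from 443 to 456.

14.8 m

Compare a few routes:
443–428–449–456: 5.1+2.5+7.2 = 14.8
443–408–449–456: 2.3+9.5+7.2 = 19
Cheapest is 443–428–449–456 at 14.8 m.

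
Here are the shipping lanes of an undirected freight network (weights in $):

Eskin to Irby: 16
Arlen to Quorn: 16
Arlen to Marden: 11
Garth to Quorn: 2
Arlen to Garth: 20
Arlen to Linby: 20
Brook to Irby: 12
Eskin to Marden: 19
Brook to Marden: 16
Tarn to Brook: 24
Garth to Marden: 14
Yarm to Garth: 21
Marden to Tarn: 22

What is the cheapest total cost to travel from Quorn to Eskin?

Enumerating some paths:
Quorn → Garth → Arlen → Marden → Eskin: 2+20+11+19 = 52
Quorn → Garth → Marden → Eskin: 2+14+19 = 35
Quorn → Arlen → Marden → Eskin: 16+11+19 = 46
Cheapest is Quorn → Garth → Marden → Eskin at $35.

$35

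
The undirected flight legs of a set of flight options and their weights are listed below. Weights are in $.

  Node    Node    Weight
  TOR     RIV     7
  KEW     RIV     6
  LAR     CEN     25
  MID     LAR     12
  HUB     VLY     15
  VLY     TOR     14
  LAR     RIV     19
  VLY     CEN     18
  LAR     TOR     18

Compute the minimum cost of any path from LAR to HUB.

$47

Candidate routes:
LAR → RIV → TOR → VLY → HUB: 19+7+14+15 = 55
LAR → TOR → VLY → HUB: 18+14+15 = 47
The minimum is $47 via LAR → TOR → VLY → HUB.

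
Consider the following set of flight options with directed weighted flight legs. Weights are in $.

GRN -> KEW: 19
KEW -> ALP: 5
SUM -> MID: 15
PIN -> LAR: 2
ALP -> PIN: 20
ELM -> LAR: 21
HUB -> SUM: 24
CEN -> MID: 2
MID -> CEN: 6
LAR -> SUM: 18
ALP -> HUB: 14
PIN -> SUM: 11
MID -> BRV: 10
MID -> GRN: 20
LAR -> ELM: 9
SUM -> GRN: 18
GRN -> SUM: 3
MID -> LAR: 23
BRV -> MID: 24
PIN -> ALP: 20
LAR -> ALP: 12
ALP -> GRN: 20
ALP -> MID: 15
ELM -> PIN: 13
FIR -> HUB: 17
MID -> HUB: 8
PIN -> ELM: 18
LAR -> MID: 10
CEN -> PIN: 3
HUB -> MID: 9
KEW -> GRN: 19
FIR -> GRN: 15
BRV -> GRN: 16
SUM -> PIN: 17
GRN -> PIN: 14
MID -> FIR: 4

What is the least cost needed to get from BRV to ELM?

$41

Candidate routes:
BRV → GRN → PIN → LAR → ELM: 16+14+2+9 = 41
BRV → GRN → SUM → PIN → LAR → ELM: 16+3+17+2+9 = 47
BRV → MID → CEN → PIN → LAR → ELM: 24+6+3+2+9 = 44
Cheapest is BRV → GRN → PIN → LAR → ELM at $41.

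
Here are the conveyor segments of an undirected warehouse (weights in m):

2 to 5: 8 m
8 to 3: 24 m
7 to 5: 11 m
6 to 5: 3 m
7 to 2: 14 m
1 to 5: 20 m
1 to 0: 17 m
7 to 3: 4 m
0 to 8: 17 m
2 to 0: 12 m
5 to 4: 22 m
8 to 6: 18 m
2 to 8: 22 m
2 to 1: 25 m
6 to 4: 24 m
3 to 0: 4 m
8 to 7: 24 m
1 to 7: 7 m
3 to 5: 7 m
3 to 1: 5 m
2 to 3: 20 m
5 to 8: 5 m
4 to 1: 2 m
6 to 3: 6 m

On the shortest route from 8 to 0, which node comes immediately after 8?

Candidate routes:
8 → 0: 17 = 17
8 → 5 → 3 → 0: 5+7+4 = 16
Cheapest is 8 → 5 → 3 → 0 at 16 m.
So from 8 the first move is to 5.

5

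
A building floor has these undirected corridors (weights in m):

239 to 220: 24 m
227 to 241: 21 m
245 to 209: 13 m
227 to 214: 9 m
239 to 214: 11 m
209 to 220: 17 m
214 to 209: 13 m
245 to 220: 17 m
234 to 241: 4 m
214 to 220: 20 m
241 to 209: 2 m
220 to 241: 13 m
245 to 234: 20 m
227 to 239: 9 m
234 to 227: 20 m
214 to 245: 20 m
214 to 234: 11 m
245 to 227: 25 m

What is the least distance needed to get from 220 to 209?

Running Dijkstra from 220:
220: 0
241: 13  (via 220)
209: 15  (via 241)
Shortest route: 220–241–209 = 15 m.

15 m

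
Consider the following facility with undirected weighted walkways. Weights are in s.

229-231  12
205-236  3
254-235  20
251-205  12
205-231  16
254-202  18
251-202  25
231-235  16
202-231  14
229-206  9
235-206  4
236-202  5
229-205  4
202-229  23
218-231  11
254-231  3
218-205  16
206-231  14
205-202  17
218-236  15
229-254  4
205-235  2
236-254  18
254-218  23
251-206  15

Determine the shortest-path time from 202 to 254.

Settle nodes by increasing distance from 202:
202: 0
236: 5  (via 202)
205: 8  (via 236)
235: 10  (via 205)
229: 12  (via 205)
206: 14  (via 235)
231: 14  (via 202)
254: 16  (via 229)
Shortest route: 202 → 236 → 205 → 229 → 254 = 16 s.

16 s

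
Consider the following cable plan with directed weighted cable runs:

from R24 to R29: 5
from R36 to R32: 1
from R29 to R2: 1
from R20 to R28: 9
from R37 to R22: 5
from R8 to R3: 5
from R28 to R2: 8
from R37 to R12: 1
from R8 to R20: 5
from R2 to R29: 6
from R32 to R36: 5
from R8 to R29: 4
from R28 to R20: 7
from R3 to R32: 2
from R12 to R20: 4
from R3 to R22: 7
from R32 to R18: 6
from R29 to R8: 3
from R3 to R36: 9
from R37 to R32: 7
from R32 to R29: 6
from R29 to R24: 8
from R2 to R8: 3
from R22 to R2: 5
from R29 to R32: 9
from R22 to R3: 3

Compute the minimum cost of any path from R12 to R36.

Settle nodes by increasing distance from R12:
R12: 0
R20: 4  (via R12)
R28: 13  (via R20)
R2: 21  (via R28)
R8: 24  (via R2)
R29: 27  (via R2)
R3: 29  (via R8)
R32: 31  (via R3)
R24: 35  (via R29)
R22: 36  (via R3)
R36: 36  (via R32)
Shortest route: R12–R20–R28–R2–R8–R3–R32–R36 = 36.

36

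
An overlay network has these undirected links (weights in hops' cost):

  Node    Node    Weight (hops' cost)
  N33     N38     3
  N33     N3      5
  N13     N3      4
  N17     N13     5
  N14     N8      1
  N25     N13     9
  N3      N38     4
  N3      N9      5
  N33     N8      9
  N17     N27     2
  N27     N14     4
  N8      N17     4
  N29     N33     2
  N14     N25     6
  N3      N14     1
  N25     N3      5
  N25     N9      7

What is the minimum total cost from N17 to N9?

Running Dijkstra from N17:
N17: 0
N27: 2  (via N17)
N8: 4  (via N17)
N14: 5  (via N8)
N13: 5  (via N17)
N3: 6  (via N14)
N38: 10  (via N3)
N9: 11  (via N3)
Shortest route: N17–N8–N14–N3–N9 = 11 hops' cost.

11 hops' cost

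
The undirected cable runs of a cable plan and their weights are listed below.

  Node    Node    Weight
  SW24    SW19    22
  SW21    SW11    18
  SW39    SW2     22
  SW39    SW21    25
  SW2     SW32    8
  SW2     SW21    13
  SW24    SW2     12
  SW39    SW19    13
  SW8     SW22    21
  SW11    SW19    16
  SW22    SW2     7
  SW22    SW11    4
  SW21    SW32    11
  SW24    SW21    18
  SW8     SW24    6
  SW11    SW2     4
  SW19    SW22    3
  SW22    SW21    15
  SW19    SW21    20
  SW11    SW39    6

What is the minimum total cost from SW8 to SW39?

28

Compare a few routes:
SW8 - SW24 - SW2 - SW22 - SW11 - SW39: 6+12+7+4+6 = 35
SW8 - SW22 - SW19 - SW39: 21+3+13 = 37
SW8 - SW22 - SW11 - SW39: 21+4+6 = 31
SW8 - SW24 - SW2 - SW11 - SW39: 6+12+4+6 = 28
Cheapest is SW8 - SW24 - SW2 - SW11 - SW39 at 28.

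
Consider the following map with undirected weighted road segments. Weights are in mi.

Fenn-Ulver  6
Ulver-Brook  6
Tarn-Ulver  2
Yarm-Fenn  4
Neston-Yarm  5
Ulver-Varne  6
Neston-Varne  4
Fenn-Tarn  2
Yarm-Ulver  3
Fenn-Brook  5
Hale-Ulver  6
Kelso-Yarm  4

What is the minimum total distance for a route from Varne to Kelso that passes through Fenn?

18 mi

Shortest Varne→Fenn: Varne–Ulver–Tarn–Fenn = 10
Best Fenn to Kelso: Fenn–Yarm–Kelso costing 8
Total via Fenn: 10 + 8 = 18 mi.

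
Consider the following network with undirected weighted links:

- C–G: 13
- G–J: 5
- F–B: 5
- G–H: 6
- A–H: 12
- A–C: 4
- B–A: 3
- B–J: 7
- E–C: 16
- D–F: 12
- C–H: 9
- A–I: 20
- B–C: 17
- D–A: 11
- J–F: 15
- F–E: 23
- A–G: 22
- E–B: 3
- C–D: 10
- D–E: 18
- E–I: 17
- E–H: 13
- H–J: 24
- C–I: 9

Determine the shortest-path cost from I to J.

23

Running Dijkstra from I:
I: 0
C: 9  (via I)
A: 13  (via C)
B: 16  (via A)
E: 17  (via I)
H: 18  (via C)
D: 19  (via C)
F: 21  (via B)
G: 22  (via C)
J: 23  (via B)
Shortest route: I → C → A → B → J = 23.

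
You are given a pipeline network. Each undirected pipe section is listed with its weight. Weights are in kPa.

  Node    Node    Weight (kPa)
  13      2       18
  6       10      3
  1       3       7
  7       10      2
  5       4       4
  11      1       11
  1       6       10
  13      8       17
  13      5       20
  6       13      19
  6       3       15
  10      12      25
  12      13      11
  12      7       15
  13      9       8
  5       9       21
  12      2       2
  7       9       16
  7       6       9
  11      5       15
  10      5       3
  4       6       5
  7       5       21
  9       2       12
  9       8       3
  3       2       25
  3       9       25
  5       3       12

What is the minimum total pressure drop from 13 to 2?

13 kPa

Candidate routes:
13 → 12 → 2: 11+2 = 13
13 → 8 → 9 → 2: 17+3+12 = 32
13 → 9 → 2: 8+12 = 20
13 → 2: 18 = 18
Cheapest is 13 → 12 → 2 at 13 kPa.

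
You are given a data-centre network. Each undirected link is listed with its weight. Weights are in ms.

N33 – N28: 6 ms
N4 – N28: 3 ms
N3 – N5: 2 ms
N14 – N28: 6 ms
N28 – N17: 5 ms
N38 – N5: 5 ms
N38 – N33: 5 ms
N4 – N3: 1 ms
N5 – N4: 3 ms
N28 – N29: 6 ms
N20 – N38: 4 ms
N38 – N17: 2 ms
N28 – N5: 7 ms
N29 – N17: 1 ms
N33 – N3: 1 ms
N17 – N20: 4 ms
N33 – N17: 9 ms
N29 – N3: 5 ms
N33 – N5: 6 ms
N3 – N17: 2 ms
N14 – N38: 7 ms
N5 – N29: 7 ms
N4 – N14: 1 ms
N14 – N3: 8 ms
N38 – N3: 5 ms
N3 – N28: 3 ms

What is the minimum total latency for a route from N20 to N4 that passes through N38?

Shortest N20→N38: N20–N38 = 4
Best N38 to N4: N38–N17–N3–N4 costing 5
Total via N38: 4 + 5 = 9 ms.

9 ms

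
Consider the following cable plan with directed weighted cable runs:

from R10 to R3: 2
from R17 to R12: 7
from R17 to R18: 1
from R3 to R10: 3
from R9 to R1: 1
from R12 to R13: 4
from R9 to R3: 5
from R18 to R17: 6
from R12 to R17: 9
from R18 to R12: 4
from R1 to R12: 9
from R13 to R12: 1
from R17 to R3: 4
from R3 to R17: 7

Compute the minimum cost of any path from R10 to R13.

18

Running Dijkstra from R10:
R10: 0
R3: 2  (via R10)
R17: 9  (via R3)
R18: 10  (via R17)
R12: 14  (via R18)
R13: 18  (via R12)
Shortest route: R10 → R3 → R17 → R18 → R12 → R13 = 18.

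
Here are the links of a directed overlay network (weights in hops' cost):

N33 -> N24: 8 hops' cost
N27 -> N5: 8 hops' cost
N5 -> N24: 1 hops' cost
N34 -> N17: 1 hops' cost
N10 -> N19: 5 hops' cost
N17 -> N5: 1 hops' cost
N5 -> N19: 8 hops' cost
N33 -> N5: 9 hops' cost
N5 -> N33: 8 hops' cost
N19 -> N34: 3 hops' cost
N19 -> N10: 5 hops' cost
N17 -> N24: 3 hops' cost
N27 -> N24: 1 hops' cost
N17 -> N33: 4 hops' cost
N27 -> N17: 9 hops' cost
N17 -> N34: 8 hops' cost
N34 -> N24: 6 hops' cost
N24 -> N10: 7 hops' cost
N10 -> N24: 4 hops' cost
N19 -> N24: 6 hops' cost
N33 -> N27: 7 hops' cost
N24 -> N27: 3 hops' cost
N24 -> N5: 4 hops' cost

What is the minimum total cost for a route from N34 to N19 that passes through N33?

22 hops' cost

Shortest N34→N33: N34 → N17 → N33 = 5
Shortest N33→N19: N33 → N5 → N19 = 17
Total via N33: 5 + 17 = 22 hops' cost.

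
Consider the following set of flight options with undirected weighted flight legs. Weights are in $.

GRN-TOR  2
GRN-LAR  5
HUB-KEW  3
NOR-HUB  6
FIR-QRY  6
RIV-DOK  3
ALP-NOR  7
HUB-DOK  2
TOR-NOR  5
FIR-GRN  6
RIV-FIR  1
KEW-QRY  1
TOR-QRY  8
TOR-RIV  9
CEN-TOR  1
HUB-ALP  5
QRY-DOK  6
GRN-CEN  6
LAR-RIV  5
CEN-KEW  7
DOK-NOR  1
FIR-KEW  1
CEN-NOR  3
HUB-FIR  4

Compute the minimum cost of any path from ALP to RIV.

Shortest distances from ALP:
ALP: 0
HUB: 5  (via ALP)
DOK: 7  (via HUB)
NOR: 7  (via ALP)
KEW: 8  (via HUB)
FIR: 9  (via HUB)
QRY: 9  (via KEW)
RIV: 10  (via DOK)
Shortest route: ALP–HUB–DOK–RIV = $10.

$10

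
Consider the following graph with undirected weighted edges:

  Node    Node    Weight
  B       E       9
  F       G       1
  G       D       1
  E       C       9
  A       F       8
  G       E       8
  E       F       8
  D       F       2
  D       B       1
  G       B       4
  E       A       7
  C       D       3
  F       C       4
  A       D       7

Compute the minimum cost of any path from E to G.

8

Shortest distances from E:
E: 0
A: 7  (via E)
F: 8  (via E)
G: 8  (via E)
Shortest route: E–G = 8.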